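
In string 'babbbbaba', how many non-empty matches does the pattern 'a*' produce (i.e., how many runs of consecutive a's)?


Pattern 'a*' matches zero or more a's. We want non-empty runs of consecutive a's.
String: 'babbbbaba'
Walking through the string to find runs of a's:
  Run 1: positions 1-1 -> 'a'
  Run 2: positions 6-6 -> 'a'
  Run 3: positions 8-8 -> 'a'
Non-empty runs found: ['a', 'a', 'a']
Count: 3

3


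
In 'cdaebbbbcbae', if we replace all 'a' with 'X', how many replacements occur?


re.sub('a', 'X', text) replaces every occurrence of 'a' with 'X'.
Text: 'cdaebbbbcbae'
Scanning for 'a':
  pos 2: 'a' -> replacement #1
  pos 10: 'a' -> replacement #2
Total replacements: 2

2


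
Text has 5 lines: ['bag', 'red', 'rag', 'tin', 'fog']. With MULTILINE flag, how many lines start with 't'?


With MULTILINE flag, ^ matches the start of each line.
Lines: ['bag', 'red', 'rag', 'tin', 'fog']
Checking which lines start with 't':
  Line 1: 'bag' -> no
  Line 2: 'red' -> no
  Line 3: 'rag' -> no
  Line 4: 'tin' -> MATCH
  Line 5: 'fog' -> no
Matching lines: ['tin']
Count: 1

1


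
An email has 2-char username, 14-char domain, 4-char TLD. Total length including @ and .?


An email address has format: username@domain.tld
Username length: 2
'@' character: 1
Domain length: 14
'.' character: 1
TLD length: 4
Total = 2 + 1 + 14 + 1 + 4 = 22

22


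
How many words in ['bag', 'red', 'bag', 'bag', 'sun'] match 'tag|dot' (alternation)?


Alternation 'tag|dot' matches either 'tag' or 'dot'.
Checking each word:
  'bag' -> no
  'red' -> no
  'bag' -> no
  'bag' -> no
  'sun' -> no
Matches: []
Count: 0

0


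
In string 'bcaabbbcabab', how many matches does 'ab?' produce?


Pattern 'ab?' matches 'a' optionally followed by 'b'.
String: 'bcaabbbcabab'
Scanning left to right for 'a' then checking next char:
  Match 1: 'a' (a not followed by b)
  Match 2: 'ab' (a followed by b)
  Match 3: 'ab' (a followed by b)
  Match 4: 'ab' (a followed by b)
Total matches: 4

4


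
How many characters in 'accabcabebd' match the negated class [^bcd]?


Negated class [^bcd] matches any char NOT in {b, c, d}
Scanning 'accabcabebd':
  pos 0: 'a' -> MATCH
  pos 1: 'c' -> no (excluded)
  pos 2: 'c' -> no (excluded)
  pos 3: 'a' -> MATCH
  pos 4: 'b' -> no (excluded)
  pos 5: 'c' -> no (excluded)
  pos 6: 'a' -> MATCH
  pos 7: 'b' -> no (excluded)
  pos 8: 'e' -> MATCH
  pos 9: 'b' -> no (excluded)
  pos 10: 'd' -> no (excluded)
Total matches: 4

4


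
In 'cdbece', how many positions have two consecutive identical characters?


Looking for consecutive identical characters in 'cdbece':
  pos 0-1: 'c' vs 'd' -> different
  pos 1-2: 'd' vs 'b' -> different
  pos 2-3: 'b' vs 'e' -> different
  pos 3-4: 'e' vs 'c' -> different
  pos 4-5: 'c' vs 'e' -> different
Consecutive identical pairs: []
Count: 0

0


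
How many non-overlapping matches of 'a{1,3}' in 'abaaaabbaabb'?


Pattern 'a{1,3}' matches between 1 and 3 consecutive a's (greedy).
String: 'abaaaabbaabb'
Finding runs of a's and applying greedy matching:
  Run at pos 0: 'a' (length 1)
  Run at pos 2: 'aaaa' (length 4)
  Run at pos 8: 'aa' (length 2)
Matches: ['a', 'aaa', 'a', 'aa']
Count: 4

4


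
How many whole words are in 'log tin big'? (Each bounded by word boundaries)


Word boundaries (\b) mark the start/end of each word.
Text: 'log tin big'
Splitting by whitespace:
  Word 1: 'log'
  Word 2: 'tin'
  Word 3: 'big'
Total whole words: 3

3


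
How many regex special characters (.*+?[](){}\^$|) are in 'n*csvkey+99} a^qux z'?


Regex special characters are: . * + ? [ ] ( ) { } \ ^ $ |
Scanning 'n*csvkey+99} a^qux z':
  pos 1: '*' -> SPECIAL
  pos 8: '+' -> SPECIAL
  pos 11: '}' -> SPECIAL
  pos 14: '^' -> SPECIAL
Special chars found: ['*', '+', '}', '^']
Total: 4

4


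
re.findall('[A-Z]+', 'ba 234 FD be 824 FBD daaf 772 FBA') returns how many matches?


Pattern '[A-Z]+' finds one or more uppercase letters.
Text: 'ba 234 FD be 824 FBD daaf 772 FBA'
Scanning for matches:
  Match 1: 'FD'
  Match 2: 'FBD'
  Match 3: 'FBA'
Total matches: 3

3


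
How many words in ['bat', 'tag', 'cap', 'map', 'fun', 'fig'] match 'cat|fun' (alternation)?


Alternation 'cat|fun' matches either 'cat' or 'fun'.
Checking each word:
  'bat' -> no
  'tag' -> no
  'cap' -> no
  'map' -> no
  'fun' -> MATCH
  'fig' -> no
Matches: ['fun']
Count: 1

1


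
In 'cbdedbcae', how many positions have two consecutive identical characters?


Looking for consecutive identical characters in 'cbdedbcae':
  pos 0-1: 'c' vs 'b' -> different
  pos 1-2: 'b' vs 'd' -> different
  pos 2-3: 'd' vs 'e' -> different
  pos 3-4: 'e' vs 'd' -> different
  pos 4-5: 'd' vs 'b' -> different
  pos 5-6: 'b' vs 'c' -> different
  pos 6-7: 'c' vs 'a' -> different
  pos 7-8: 'a' vs 'e' -> different
Consecutive identical pairs: []
Count: 0

0


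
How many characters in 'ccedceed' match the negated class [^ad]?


Negated class [^ad] matches any char NOT in {a, d}
Scanning 'ccedceed':
  pos 0: 'c' -> MATCH
  pos 1: 'c' -> MATCH
  pos 2: 'e' -> MATCH
  pos 3: 'd' -> no (excluded)
  pos 4: 'c' -> MATCH
  pos 5: 'e' -> MATCH
  pos 6: 'e' -> MATCH
  pos 7: 'd' -> no (excluded)
Total matches: 6

6


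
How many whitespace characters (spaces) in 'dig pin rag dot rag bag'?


\s matches whitespace characters (spaces, tabs, etc.).
Text: 'dig pin rag dot rag bag'
This text has 6 words separated by spaces.
Number of spaces = number of words - 1 = 6 - 1 = 5

5


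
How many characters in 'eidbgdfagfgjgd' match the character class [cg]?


Character class [cg] matches any of: {c, g}
Scanning string 'eidbgdfagfgjgd' character by character:
  pos 0: 'e' -> no
  pos 1: 'i' -> no
  pos 2: 'd' -> no
  pos 3: 'b' -> no
  pos 4: 'g' -> MATCH
  pos 5: 'd' -> no
  pos 6: 'f' -> no
  pos 7: 'a' -> no
  pos 8: 'g' -> MATCH
  pos 9: 'f' -> no
  pos 10: 'g' -> MATCH
  pos 11: 'j' -> no
  pos 12: 'g' -> MATCH
  pos 13: 'd' -> no
Total matches: 4

4


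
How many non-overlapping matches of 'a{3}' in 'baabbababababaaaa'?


Pattern 'a{3}' matches exactly 3 consecutive a's (greedy, non-overlapping).
String: 'baabbababababaaaa'
Scanning for runs of a's:
  Run at pos 1: 'aa' (length 2) -> 0 match(es)
  Run at pos 5: 'a' (length 1) -> 0 match(es)
  Run at pos 7: 'a' (length 1) -> 0 match(es)
  Run at pos 9: 'a' (length 1) -> 0 match(es)
  Run at pos 11: 'a' (length 1) -> 0 match(es)
  Run at pos 13: 'aaaa' (length 4) -> 1 match(es)
Matches found: ['aaa']
Total: 1

1


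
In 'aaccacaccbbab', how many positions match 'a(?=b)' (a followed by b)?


Lookahead 'a(?=b)' matches 'a' only when followed by 'b'.
String: 'aaccacaccbbab'
Checking each position where char is 'a':
  pos 0: 'a' -> no (next='a')
  pos 1: 'a' -> no (next='c')
  pos 4: 'a' -> no (next='c')
  pos 6: 'a' -> no (next='c')
  pos 11: 'a' -> MATCH (next='b')
Matching positions: [11]
Count: 1

1


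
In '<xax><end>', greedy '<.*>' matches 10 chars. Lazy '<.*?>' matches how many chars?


Greedy '<.*>' tries to match as MUCH as possible.
Lazy '<.*?>' tries to match as LITTLE as possible.

String: '<xax><end>'
Greedy '<.*>' starts at first '<' and extends to the LAST '>': '<xax><end>' (10 chars)
Lazy '<.*?>' starts at first '<' and stops at the FIRST '>': '<xax>' (5 chars)

5


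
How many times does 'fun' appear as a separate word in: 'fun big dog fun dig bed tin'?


Scanning each word for exact match 'fun':
  Word 1: 'fun' -> MATCH
  Word 2: 'big' -> no
  Word 3: 'dog' -> no
  Word 4: 'fun' -> MATCH
  Word 5: 'dig' -> no
  Word 6: 'bed' -> no
  Word 7: 'tin' -> no
Total matches: 2

2


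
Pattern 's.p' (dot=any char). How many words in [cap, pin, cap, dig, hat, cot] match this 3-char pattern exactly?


Pattern 's.p' means: starts with 's', any single char, ends with 'p'.
Checking each word (must be exactly 3 chars):
  'cap' (len=3): no
  'pin' (len=3): no
  'cap' (len=3): no
  'dig' (len=3): no
  'hat' (len=3): no
  'cot' (len=3): no
Matching words: []
Total: 0

0


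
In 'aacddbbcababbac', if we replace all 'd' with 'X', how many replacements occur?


re.sub('d', 'X', text) replaces every occurrence of 'd' with 'X'.
Text: 'aacddbbcababbac'
Scanning for 'd':
  pos 3: 'd' -> replacement #1
  pos 4: 'd' -> replacement #2
Total replacements: 2

2


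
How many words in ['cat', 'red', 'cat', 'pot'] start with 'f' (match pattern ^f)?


Pattern ^f anchors to start of word. Check which words begin with 'f':
  'cat' -> no
  'red' -> no
  'cat' -> no
  'pot' -> no
Matching words: []
Count: 0

0


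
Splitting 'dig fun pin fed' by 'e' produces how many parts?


Splitting by 'e' breaks the string at each occurrence of the separator.
Text: 'dig fun pin fed'
Parts after split:
  Part 1: 'dig fun pin f'
  Part 2: 'd'
Total parts: 2

2


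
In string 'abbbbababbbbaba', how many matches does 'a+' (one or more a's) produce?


Pattern 'a+' matches one or more consecutive a's.
String: 'abbbbababbbbaba'
Scanning for runs of a:
  Match 1: 'a' (length 1)
  Match 2: 'a' (length 1)
  Match 3: 'a' (length 1)
  Match 4: 'a' (length 1)
  Match 5: 'a' (length 1)
Total matches: 5

5


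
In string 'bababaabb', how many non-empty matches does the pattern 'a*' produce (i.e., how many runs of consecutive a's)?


Pattern 'a*' matches zero or more a's. We want non-empty runs of consecutive a's.
String: 'bababaabb'
Walking through the string to find runs of a's:
  Run 1: positions 1-1 -> 'a'
  Run 2: positions 3-3 -> 'a'
  Run 3: positions 5-6 -> 'aa'
Non-empty runs found: ['a', 'a', 'aa']
Count: 3

3


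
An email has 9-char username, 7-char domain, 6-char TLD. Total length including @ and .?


An email address has format: username@domain.tld
Username length: 9
'@' character: 1
Domain length: 7
'.' character: 1
TLD length: 6
Total = 9 + 1 + 7 + 1 + 6 = 24

24


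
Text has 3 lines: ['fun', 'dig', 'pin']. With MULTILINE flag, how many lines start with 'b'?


With MULTILINE flag, ^ matches the start of each line.
Lines: ['fun', 'dig', 'pin']
Checking which lines start with 'b':
  Line 1: 'fun' -> no
  Line 2: 'dig' -> no
  Line 3: 'pin' -> no
Matching lines: []
Count: 0

0


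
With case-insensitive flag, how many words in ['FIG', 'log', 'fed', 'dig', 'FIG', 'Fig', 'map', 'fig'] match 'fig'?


Case-insensitive matching: compare each word's lowercase form to 'fig'.
  'FIG' -> lower='fig' -> MATCH
  'log' -> lower='log' -> no
  'fed' -> lower='fed' -> no
  'dig' -> lower='dig' -> no
  'FIG' -> lower='fig' -> MATCH
  'Fig' -> lower='fig' -> MATCH
  'map' -> lower='map' -> no
  'fig' -> lower='fig' -> MATCH
Matches: ['FIG', 'FIG', 'Fig', 'fig']
Count: 4

4


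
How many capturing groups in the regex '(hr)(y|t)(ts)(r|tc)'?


To count capturing groups, count each '(' that starts a group.
Pattern: '(hr)(y|t)(ts)(r|tc)'
Walking through the pattern:
  Position 0: '(' -> group #1
  Position 4: '(' -> group #2
  Position 9: '(' -> group #3
  Position 13: '(' -> group #4
Total capturing groups: 4

4


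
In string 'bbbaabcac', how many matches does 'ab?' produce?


Pattern 'ab?' matches 'a' optionally followed by 'b'.
String: 'bbbaabcac'
Scanning left to right for 'a' then checking next char:
  Match 1: 'a' (a not followed by b)
  Match 2: 'ab' (a followed by b)
  Match 3: 'a' (a not followed by b)
Total matches: 3

3


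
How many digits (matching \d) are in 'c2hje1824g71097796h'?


\d matches any digit 0-9.
Scanning 'c2hje1824g71097796h':
  pos 1: '2' -> DIGIT
  pos 5: '1' -> DIGIT
  pos 6: '8' -> DIGIT
  pos 7: '2' -> DIGIT
  pos 8: '4' -> DIGIT
  pos 10: '7' -> DIGIT
  pos 11: '1' -> DIGIT
  pos 12: '0' -> DIGIT
  pos 13: '9' -> DIGIT
  pos 14: '7' -> DIGIT
  pos 15: '7' -> DIGIT
  pos 16: '9' -> DIGIT
  pos 17: '6' -> DIGIT
Digits found: ['2', '1', '8', '2', '4', '7', '1', '0', '9', '7', '7', '9', '6']
Total: 13

13


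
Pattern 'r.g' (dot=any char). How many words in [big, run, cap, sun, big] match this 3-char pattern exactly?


Pattern 'r.g' means: starts with 'r', any single char, ends with 'g'.
Checking each word (must be exactly 3 chars):
  'big' (len=3): no
  'run' (len=3): no
  'cap' (len=3): no
  'sun' (len=3): no
  'big' (len=3): no
Matching words: []
Total: 0

0


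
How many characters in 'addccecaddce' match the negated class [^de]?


Negated class [^de] matches any char NOT in {d, e}
Scanning 'addccecaddce':
  pos 0: 'a' -> MATCH
  pos 1: 'd' -> no (excluded)
  pos 2: 'd' -> no (excluded)
  pos 3: 'c' -> MATCH
  pos 4: 'c' -> MATCH
  pos 5: 'e' -> no (excluded)
  pos 6: 'c' -> MATCH
  pos 7: 'a' -> MATCH
  pos 8: 'd' -> no (excluded)
  pos 9: 'd' -> no (excluded)
  pos 10: 'c' -> MATCH
  pos 11: 'e' -> no (excluded)
Total matches: 6

6


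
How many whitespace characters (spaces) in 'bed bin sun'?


\s matches whitespace characters (spaces, tabs, etc.).
Text: 'bed bin sun'
This text has 3 words separated by spaces.
Number of spaces = number of words - 1 = 3 - 1 = 2

2


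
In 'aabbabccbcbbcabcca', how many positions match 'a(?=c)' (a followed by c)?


Lookahead 'a(?=c)' matches 'a' only when followed by 'c'.
String: 'aabbabccbcbbcabcca'
Checking each position where char is 'a':
  pos 0: 'a' -> no (next='a')
  pos 1: 'a' -> no (next='b')
  pos 4: 'a' -> no (next='b')
  pos 13: 'a' -> no (next='b')
Matching positions: []
Count: 0

0


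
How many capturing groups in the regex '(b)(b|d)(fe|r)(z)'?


To count capturing groups, count each '(' that starts a group.
Pattern: '(b)(b|d)(fe|r)(z)'
Walking through the pattern:
  Position 0: '(' -> group #1
  Position 3: '(' -> group #2
  Position 8: '(' -> group #3
  Position 14: '(' -> group #4
Total capturing groups: 4

4


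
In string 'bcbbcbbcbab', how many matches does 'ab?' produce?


Pattern 'ab?' matches 'a' optionally followed by 'b'.
String: 'bcbbcbbcbab'
Scanning left to right for 'a' then checking next char:
  Match 1: 'ab' (a followed by b)
Total matches: 1

1


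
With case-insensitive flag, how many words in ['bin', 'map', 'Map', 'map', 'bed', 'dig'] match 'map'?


Case-insensitive matching: compare each word's lowercase form to 'map'.
  'bin' -> lower='bin' -> no
  'map' -> lower='map' -> MATCH
  'Map' -> lower='map' -> MATCH
  'map' -> lower='map' -> MATCH
  'bed' -> lower='bed' -> no
  'dig' -> lower='dig' -> no
Matches: ['map', 'Map', 'map']
Count: 3

3


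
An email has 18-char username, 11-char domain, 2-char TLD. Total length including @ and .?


An email address has format: username@domain.tld
Username length: 18
'@' character: 1
Domain length: 11
'.' character: 1
TLD length: 2
Total = 18 + 1 + 11 + 1 + 2 = 33

33


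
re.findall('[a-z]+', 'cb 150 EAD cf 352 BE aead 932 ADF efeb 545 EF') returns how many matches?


Pattern '[a-z]+' finds one or more lowercase letters.
Text: 'cb 150 EAD cf 352 BE aead 932 ADF efeb 545 EF'
Scanning for matches:
  Match 1: 'cb'
  Match 2: 'cf'
  Match 3: 'aead'
  Match 4: 'efeb'
Total matches: 4

4


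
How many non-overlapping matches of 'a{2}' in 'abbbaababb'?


Pattern 'a{2}' matches exactly 2 consecutive a's (greedy, non-overlapping).
String: 'abbbaababb'
Scanning for runs of a's:
  Run at pos 0: 'a' (length 1) -> 0 match(es)
  Run at pos 4: 'aa' (length 2) -> 1 match(es)
  Run at pos 7: 'a' (length 1) -> 0 match(es)
Matches found: ['aa']
Total: 1

1


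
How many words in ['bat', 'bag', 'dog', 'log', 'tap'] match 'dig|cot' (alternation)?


Alternation 'dig|cot' matches either 'dig' or 'cot'.
Checking each word:
  'bat' -> no
  'bag' -> no
  'dog' -> no
  'log' -> no
  'tap' -> no
Matches: []
Count: 0

0


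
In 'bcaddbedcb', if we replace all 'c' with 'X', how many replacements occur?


re.sub('c', 'X', text) replaces every occurrence of 'c' with 'X'.
Text: 'bcaddbedcb'
Scanning for 'c':
  pos 1: 'c' -> replacement #1
  pos 8: 'c' -> replacement #2
Total replacements: 2

2


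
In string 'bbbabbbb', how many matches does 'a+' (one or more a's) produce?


Pattern 'a+' matches one or more consecutive a's.
String: 'bbbabbbb'
Scanning for runs of a:
  Match 1: 'a' (length 1)
Total matches: 1

1


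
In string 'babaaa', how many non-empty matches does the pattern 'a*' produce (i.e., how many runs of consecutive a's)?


Pattern 'a*' matches zero or more a's. We want non-empty runs of consecutive a's.
String: 'babaaa'
Walking through the string to find runs of a's:
  Run 1: positions 1-1 -> 'a'
  Run 2: positions 3-5 -> 'aaa'
Non-empty runs found: ['a', 'aaa']
Count: 2

2


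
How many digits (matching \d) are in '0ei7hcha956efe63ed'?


\d matches any digit 0-9.
Scanning '0ei7hcha956efe63ed':
  pos 0: '0' -> DIGIT
  pos 3: '7' -> DIGIT
  pos 8: '9' -> DIGIT
  pos 9: '5' -> DIGIT
  pos 10: '6' -> DIGIT
  pos 14: '6' -> DIGIT
  pos 15: '3' -> DIGIT
Digits found: ['0', '7', '9', '5', '6', '6', '3']
Total: 7

7


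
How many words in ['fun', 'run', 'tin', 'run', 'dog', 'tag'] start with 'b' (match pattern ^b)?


Pattern ^b anchors to start of word. Check which words begin with 'b':
  'fun' -> no
  'run' -> no
  'tin' -> no
  'run' -> no
  'dog' -> no
  'tag' -> no
Matching words: []
Count: 0

0


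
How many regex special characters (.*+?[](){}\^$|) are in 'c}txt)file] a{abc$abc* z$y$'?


Regex special characters are: . * + ? [ ] ( ) { } \ ^ $ |
Scanning 'c}txt)file] a{abc$abc* z$y$':
  pos 1: '}' -> SPECIAL
  pos 5: ')' -> SPECIAL
  pos 10: ']' -> SPECIAL
  pos 13: '{' -> SPECIAL
  pos 17: '$' -> SPECIAL
  pos 21: '*' -> SPECIAL
  pos 24: '$' -> SPECIAL
  pos 26: '$' -> SPECIAL
Special chars found: ['}', ')', ']', '{', '$', '*', '$', '$']
Total: 8

8


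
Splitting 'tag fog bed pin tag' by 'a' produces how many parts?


Splitting by 'a' breaks the string at each occurrence of the separator.
Text: 'tag fog bed pin tag'
Parts after split:
  Part 1: 't'
  Part 2: 'g fog bed pin t'
  Part 3: 'g'
Total parts: 3

3


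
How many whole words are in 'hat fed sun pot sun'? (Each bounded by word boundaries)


Word boundaries (\b) mark the start/end of each word.
Text: 'hat fed sun pot sun'
Splitting by whitespace:
  Word 1: 'hat'
  Word 2: 'fed'
  Word 3: 'sun'
  Word 4: 'pot'
  Word 5: 'sun'
Total whole words: 5

5


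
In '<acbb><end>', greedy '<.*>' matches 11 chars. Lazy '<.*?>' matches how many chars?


Greedy '<.*>' tries to match as MUCH as possible.
Lazy '<.*?>' tries to match as LITTLE as possible.

String: '<acbb><end>'
Greedy '<.*>' starts at first '<' and extends to the LAST '>': '<acbb><end>' (11 chars)
Lazy '<.*?>' starts at first '<' and stops at the FIRST '>': '<acbb>' (6 chars)

6


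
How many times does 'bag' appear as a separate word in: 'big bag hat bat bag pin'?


Scanning each word for exact match 'bag':
  Word 1: 'big' -> no
  Word 2: 'bag' -> MATCH
  Word 3: 'hat' -> no
  Word 4: 'bat' -> no
  Word 5: 'bag' -> MATCH
  Word 6: 'pin' -> no
Total matches: 2

2


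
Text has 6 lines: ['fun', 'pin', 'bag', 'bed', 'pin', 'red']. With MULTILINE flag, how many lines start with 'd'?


With MULTILINE flag, ^ matches the start of each line.
Lines: ['fun', 'pin', 'bag', 'bed', 'pin', 'red']
Checking which lines start with 'd':
  Line 1: 'fun' -> no
  Line 2: 'pin' -> no
  Line 3: 'bag' -> no
  Line 4: 'bed' -> no
  Line 5: 'pin' -> no
  Line 6: 'red' -> no
Matching lines: []
Count: 0

0


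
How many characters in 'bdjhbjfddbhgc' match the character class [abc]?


Character class [abc] matches any of: {a, b, c}
Scanning string 'bdjhbjfddbhgc' character by character:
  pos 0: 'b' -> MATCH
  pos 1: 'd' -> no
  pos 2: 'j' -> no
  pos 3: 'h' -> no
  pos 4: 'b' -> MATCH
  pos 5: 'j' -> no
  pos 6: 'f' -> no
  pos 7: 'd' -> no
  pos 8: 'd' -> no
  pos 9: 'b' -> MATCH
  pos 10: 'h' -> no
  pos 11: 'g' -> no
  pos 12: 'c' -> MATCH
Total matches: 4

4


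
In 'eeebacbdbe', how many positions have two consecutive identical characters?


Looking for consecutive identical characters in 'eeebacbdbe':
  pos 0-1: 'e' vs 'e' -> MATCH ('ee')
  pos 1-2: 'e' vs 'e' -> MATCH ('ee')
  pos 2-3: 'e' vs 'b' -> different
  pos 3-4: 'b' vs 'a' -> different
  pos 4-5: 'a' vs 'c' -> different
  pos 5-6: 'c' vs 'b' -> different
  pos 6-7: 'b' vs 'd' -> different
  pos 7-8: 'd' vs 'b' -> different
  pos 8-9: 'b' vs 'e' -> different
Consecutive identical pairs: ['ee', 'ee']
Count: 2

2


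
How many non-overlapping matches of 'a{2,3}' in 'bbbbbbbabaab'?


Pattern 'a{2,3}' matches between 2 and 3 consecutive a's (greedy).
String: 'bbbbbbbabaab'
Finding runs of a's and applying greedy matching:
  Run at pos 7: 'a' (length 1)
  Run at pos 9: 'aa' (length 2)
Matches: ['aa']
Count: 1

1


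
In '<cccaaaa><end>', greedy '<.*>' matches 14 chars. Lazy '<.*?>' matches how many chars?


Greedy '<.*>' tries to match as MUCH as possible.
Lazy '<.*?>' tries to match as LITTLE as possible.

String: '<cccaaaa><end>'
Greedy '<.*>' starts at first '<' and extends to the LAST '>': '<cccaaaa><end>' (14 chars)
Lazy '<.*?>' starts at first '<' and stops at the FIRST '>': '<cccaaaa>' (9 chars)

9


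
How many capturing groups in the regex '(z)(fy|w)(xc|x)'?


To count capturing groups, count each '(' that starts a group.
Pattern: '(z)(fy|w)(xc|x)'
Walking through the pattern:
  Position 0: '(' -> group #1
  Position 3: '(' -> group #2
  Position 9: '(' -> group #3
Total capturing groups: 3

3


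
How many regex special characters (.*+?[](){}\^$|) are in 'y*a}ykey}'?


Regex special characters are: . * + ? [ ] ( ) { } \ ^ $ |
Scanning 'y*a}ykey}':
  pos 1: '*' -> SPECIAL
  pos 3: '}' -> SPECIAL
  pos 8: '}' -> SPECIAL
Special chars found: ['*', '}', '}']
Total: 3

3


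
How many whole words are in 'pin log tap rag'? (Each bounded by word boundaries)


Word boundaries (\b) mark the start/end of each word.
Text: 'pin log tap rag'
Splitting by whitespace:
  Word 1: 'pin'
  Word 2: 'log'
  Word 3: 'tap'
  Word 4: 'rag'
Total whole words: 4

4


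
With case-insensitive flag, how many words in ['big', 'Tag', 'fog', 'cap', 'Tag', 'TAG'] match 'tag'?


Case-insensitive matching: compare each word's lowercase form to 'tag'.
  'big' -> lower='big' -> no
  'Tag' -> lower='tag' -> MATCH
  'fog' -> lower='fog' -> no
  'cap' -> lower='cap' -> no
  'Tag' -> lower='tag' -> MATCH
  'TAG' -> lower='tag' -> MATCH
Matches: ['Tag', 'Tag', 'TAG']
Count: 3

3


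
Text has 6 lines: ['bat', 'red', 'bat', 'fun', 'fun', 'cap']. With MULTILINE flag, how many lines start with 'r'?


With MULTILINE flag, ^ matches the start of each line.
Lines: ['bat', 'red', 'bat', 'fun', 'fun', 'cap']
Checking which lines start with 'r':
  Line 1: 'bat' -> no
  Line 2: 'red' -> MATCH
  Line 3: 'bat' -> no
  Line 4: 'fun' -> no
  Line 5: 'fun' -> no
  Line 6: 'cap' -> no
Matching lines: ['red']
Count: 1

1


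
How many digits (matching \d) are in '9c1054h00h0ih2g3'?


\d matches any digit 0-9.
Scanning '9c1054h00h0ih2g3':
  pos 0: '9' -> DIGIT
  pos 2: '1' -> DIGIT
  pos 3: '0' -> DIGIT
  pos 4: '5' -> DIGIT
  pos 5: '4' -> DIGIT
  pos 7: '0' -> DIGIT
  pos 8: '0' -> DIGIT
  pos 10: '0' -> DIGIT
  pos 13: '2' -> DIGIT
  pos 15: '3' -> DIGIT
Digits found: ['9', '1', '0', '5', '4', '0', '0', '0', '2', '3']
Total: 10

10


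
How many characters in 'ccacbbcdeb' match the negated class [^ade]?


Negated class [^ade] matches any char NOT in {a, d, e}
Scanning 'ccacbbcdeb':
  pos 0: 'c' -> MATCH
  pos 1: 'c' -> MATCH
  pos 2: 'a' -> no (excluded)
  pos 3: 'c' -> MATCH
  pos 4: 'b' -> MATCH
  pos 5: 'b' -> MATCH
  pos 6: 'c' -> MATCH
  pos 7: 'd' -> no (excluded)
  pos 8: 'e' -> no (excluded)
  pos 9: 'b' -> MATCH
Total matches: 7

7


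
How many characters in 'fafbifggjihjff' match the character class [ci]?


Character class [ci] matches any of: {c, i}
Scanning string 'fafbifggjihjff' character by character:
  pos 0: 'f' -> no
  pos 1: 'a' -> no
  pos 2: 'f' -> no
  pos 3: 'b' -> no
  pos 4: 'i' -> MATCH
  pos 5: 'f' -> no
  pos 6: 'g' -> no
  pos 7: 'g' -> no
  pos 8: 'j' -> no
  pos 9: 'i' -> MATCH
  pos 10: 'h' -> no
  pos 11: 'j' -> no
  pos 12: 'f' -> no
  pos 13: 'f' -> no
Total matches: 2

2


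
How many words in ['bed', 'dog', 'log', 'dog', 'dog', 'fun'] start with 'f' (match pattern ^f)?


Pattern ^f anchors to start of word. Check which words begin with 'f':
  'bed' -> no
  'dog' -> no
  'log' -> no
  'dog' -> no
  'dog' -> no
  'fun' -> MATCH (starts with 'f')
Matching words: ['fun']
Count: 1

1


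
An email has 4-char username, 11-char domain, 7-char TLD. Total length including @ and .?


An email address has format: username@domain.tld
Username length: 4
'@' character: 1
Domain length: 11
'.' character: 1
TLD length: 7
Total = 4 + 1 + 11 + 1 + 7 = 24

24


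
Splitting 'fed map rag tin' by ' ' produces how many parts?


Splitting by ' ' breaks the string at each occurrence of the separator.
Text: 'fed map rag tin'
Parts after split:
  Part 1: 'fed'
  Part 2: 'map'
  Part 3: 'rag'
  Part 4: 'tin'
Total parts: 4

4


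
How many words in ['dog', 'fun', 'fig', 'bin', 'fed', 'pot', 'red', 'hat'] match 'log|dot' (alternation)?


Alternation 'log|dot' matches either 'log' or 'dot'.
Checking each word:
  'dog' -> no
  'fun' -> no
  'fig' -> no
  'bin' -> no
  'fed' -> no
  'pot' -> no
  'red' -> no
  'hat' -> no
Matches: []
Count: 0

0


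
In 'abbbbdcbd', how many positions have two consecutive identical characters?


Looking for consecutive identical characters in 'abbbbdcbd':
  pos 0-1: 'a' vs 'b' -> different
  pos 1-2: 'b' vs 'b' -> MATCH ('bb')
  pos 2-3: 'b' vs 'b' -> MATCH ('bb')
  pos 3-4: 'b' vs 'b' -> MATCH ('bb')
  pos 4-5: 'b' vs 'd' -> different
  pos 5-6: 'd' vs 'c' -> different
  pos 6-7: 'c' vs 'b' -> different
  pos 7-8: 'b' vs 'd' -> different
Consecutive identical pairs: ['bb', 'bb', 'bb']
Count: 3

3


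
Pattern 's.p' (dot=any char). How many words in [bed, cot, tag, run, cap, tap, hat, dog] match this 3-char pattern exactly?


Pattern 's.p' means: starts with 's', any single char, ends with 'p'.
Checking each word (must be exactly 3 chars):
  'bed' (len=3): no
  'cot' (len=3): no
  'tag' (len=3): no
  'run' (len=3): no
  'cap' (len=3): no
  'tap' (len=3): no
  'hat' (len=3): no
  'dog' (len=3): no
Matching words: []
Total: 0

0


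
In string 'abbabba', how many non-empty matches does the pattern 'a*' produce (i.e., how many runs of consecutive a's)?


Pattern 'a*' matches zero or more a's. We want non-empty runs of consecutive a's.
String: 'abbabba'
Walking through the string to find runs of a's:
  Run 1: positions 0-0 -> 'a'
  Run 2: positions 3-3 -> 'a'
  Run 3: positions 6-6 -> 'a'
Non-empty runs found: ['a', 'a', 'a']
Count: 3

3


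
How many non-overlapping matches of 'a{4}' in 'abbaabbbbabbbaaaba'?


Pattern 'a{4}' matches exactly 4 consecutive a's (greedy, non-overlapping).
String: 'abbaabbbbabbbaaaba'
Scanning for runs of a's:
  Run at pos 0: 'a' (length 1) -> 0 match(es)
  Run at pos 3: 'aa' (length 2) -> 0 match(es)
  Run at pos 9: 'a' (length 1) -> 0 match(es)
  Run at pos 13: 'aaa' (length 3) -> 0 match(es)
  Run at pos 17: 'a' (length 1) -> 0 match(es)
Matches found: []
Total: 0

0


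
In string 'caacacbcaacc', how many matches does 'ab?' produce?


Pattern 'ab?' matches 'a' optionally followed by 'b'.
String: 'caacacbcaacc'
Scanning left to right for 'a' then checking next char:
  Match 1: 'a' (a not followed by b)
  Match 2: 'a' (a not followed by b)
  Match 3: 'a' (a not followed by b)
  Match 4: 'a' (a not followed by b)
  Match 5: 'a' (a not followed by b)
Total matches: 5

5


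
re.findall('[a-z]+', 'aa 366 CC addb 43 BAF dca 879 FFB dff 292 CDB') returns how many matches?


Pattern '[a-z]+' finds one or more lowercase letters.
Text: 'aa 366 CC addb 43 BAF dca 879 FFB dff 292 CDB'
Scanning for matches:
  Match 1: 'aa'
  Match 2: 'addb'
  Match 3: 'dca'
  Match 4: 'dff'
Total matches: 4

4


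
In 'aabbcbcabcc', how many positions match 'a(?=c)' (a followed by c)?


Lookahead 'a(?=c)' matches 'a' only when followed by 'c'.
String: 'aabbcbcabcc'
Checking each position where char is 'a':
  pos 0: 'a' -> no (next='a')
  pos 1: 'a' -> no (next='b')
  pos 7: 'a' -> no (next='b')
Matching positions: []
Count: 0

0


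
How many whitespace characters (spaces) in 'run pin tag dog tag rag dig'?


\s matches whitespace characters (spaces, tabs, etc.).
Text: 'run pin tag dog tag rag dig'
This text has 7 words separated by spaces.
Number of spaces = number of words - 1 = 7 - 1 = 6

6


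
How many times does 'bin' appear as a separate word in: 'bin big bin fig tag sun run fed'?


Scanning each word for exact match 'bin':
  Word 1: 'bin' -> MATCH
  Word 2: 'big' -> no
  Word 3: 'bin' -> MATCH
  Word 4: 'fig' -> no
  Word 5: 'tag' -> no
  Word 6: 'sun' -> no
  Word 7: 'run' -> no
  Word 8: 'fed' -> no
Total matches: 2

2


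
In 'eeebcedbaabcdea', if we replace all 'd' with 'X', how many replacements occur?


re.sub('d', 'X', text) replaces every occurrence of 'd' with 'X'.
Text: 'eeebcedbaabcdea'
Scanning for 'd':
  pos 6: 'd' -> replacement #1
  pos 12: 'd' -> replacement #2
Total replacements: 2

2


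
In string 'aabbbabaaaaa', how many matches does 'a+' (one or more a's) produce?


Pattern 'a+' matches one or more consecutive a's.
String: 'aabbbabaaaaa'
Scanning for runs of a:
  Match 1: 'aa' (length 2)
  Match 2: 'a' (length 1)
  Match 3: 'aaaaa' (length 5)
Total matches: 3

3


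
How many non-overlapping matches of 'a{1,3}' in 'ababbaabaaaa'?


Pattern 'a{1,3}' matches between 1 and 3 consecutive a's (greedy).
String: 'ababbaabaaaa'
Finding runs of a's and applying greedy matching:
  Run at pos 0: 'a' (length 1)
  Run at pos 2: 'a' (length 1)
  Run at pos 5: 'aa' (length 2)
  Run at pos 8: 'aaaa' (length 4)
Matches: ['a', 'a', 'aa', 'aaa', 'a']
Count: 5

5


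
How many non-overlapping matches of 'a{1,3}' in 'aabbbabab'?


Pattern 'a{1,3}' matches between 1 and 3 consecutive a's (greedy).
String: 'aabbbabab'
Finding runs of a's and applying greedy matching:
  Run at pos 0: 'aa' (length 2)
  Run at pos 5: 'a' (length 1)
  Run at pos 7: 'a' (length 1)
Matches: ['aa', 'a', 'a']
Count: 3

3


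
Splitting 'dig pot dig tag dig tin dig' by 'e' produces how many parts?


Splitting by 'e' breaks the string at each occurrence of the separator.
Text: 'dig pot dig tag dig tin dig'
Parts after split:
  Part 1: 'dig pot dig tag dig tin dig'
Total parts: 1

1


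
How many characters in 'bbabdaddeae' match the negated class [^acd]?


Negated class [^acd] matches any char NOT in {a, c, d}
Scanning 'bbabdaddeae':
  pos 0: 'b' -> MATCH
  pos 1: 'b' -> MATCH
  pos 2: 'a' -> no (excluded)
  pos 3: 'b' -> MATCH
  pos 4: 'd' -> no (excluded)
  pos 5: 'a' -> no (excluded)
  pos 6: 'd' -> no (excluded)
  pos 7: 'd' -> no (excluded)
  pos 8: 'e' -> MATCH
  pos 9: 'a' -> no (excluded)
  pos 10: 'e' -> MATCH
Total matches: 5

5


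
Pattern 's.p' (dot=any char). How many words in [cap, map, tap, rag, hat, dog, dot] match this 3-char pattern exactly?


Pattern 's.p' means: starts with 's', any single char, ends with 'p'.
Checking each word (must be exactly 3 chars):
  'cap' (len=3): no
  'map' (len=3): no
  'tap' (len=3): no
  'rag' (len=3): no
  'hat' (len=3): no
  'dog' (len=3): no
  'dot' (len=3): no
Matching words: []
Total: 0

0


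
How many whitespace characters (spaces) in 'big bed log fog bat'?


\s matches whitespace characters (spaces, tabs, etc.).
Text: 'big bed log fog bat'
This text has 5 words separated by spaces.
Number of spaces = number of words - 1 = 5 - 1 = 4

4


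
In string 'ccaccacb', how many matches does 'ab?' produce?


Pattern 'ab?' matches 'a' optionally followed by 'b'.
String: 'ccaccacb'
Scanning left to right for 'a' then checking next char:
  Match 1: 'a' (a not followed by b)
  Match 2: 'a' (a not followed by b)
Total matches: 2

2


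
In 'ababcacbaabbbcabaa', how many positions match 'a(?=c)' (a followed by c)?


Lookahead 'a(?=c)' matches 'a' only when followed by 'c'.
String: 'ababcacbaabbbcabaa'
Checking each position where char is 'a':
  pos 0: 'a' -> no (next='b')
  pos 2: 'a' -> no (next='b')
  pos 5: 'a' -> MATCH (next='c')
  pos 8: 'a' -> no (next='a')
  pos 9: 'a' -> no (next='b')
  pos 14: 'a' -> no (next='b')
  pos 16: 'a' -> no (next='a')
Matching positions: [5]
Count: 1

1


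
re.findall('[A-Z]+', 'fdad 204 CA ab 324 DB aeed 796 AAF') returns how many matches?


Pattern '[A-Z]+' finds one or more uppercase letters.
Text: 'fdad 204 CA ab 324 DB aeed 796 AAF'
Scanning for matches:
  Match 1: 'CA'
  Match 2: 'DB'
  Match 3: 'AAF'
Total matches: 3

3


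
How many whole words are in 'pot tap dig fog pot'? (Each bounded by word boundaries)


Word boundaries (\b) mark the start/end of each word.
Text: 'pot tap dig fog pot'
Splitting by whitespace:
  Word 1: 'pot'
  Word 2: 'tap'
  Word 3: 'dig'
  Word 4: 'fog'
  Word 5: 'pot'
Total whole words: 5

5


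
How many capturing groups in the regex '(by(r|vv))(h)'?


To count capturing groups, count each '(' that starts a group.
Pattern: '(by(r|vv))(h)'
Walking through the pattern:
  Position 0: '(' -> group #1
  Position 3: '(' -> group #2
  Position 10: '(' -> group #3
Total capturing groups: 3

3


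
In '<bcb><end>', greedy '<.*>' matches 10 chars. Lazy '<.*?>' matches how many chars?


Greedy '<.*>' tries to match as MUCH as possible.
Lazy '<.*?>' tries to match as LITTLE as possible.

String: '<bcb><end>'
Greedy '<.*>' starts at first '<' and extends to the LAST '>': '<bcb><end>' (10 chars)
Lazy '<.*?>' starts at first '<' and stops at the FIRST '>': '<bcb>' (5 chars)

5


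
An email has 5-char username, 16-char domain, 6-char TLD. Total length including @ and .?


An email address has format: username@domain.tld
Username length: 5
'@' character: 1
Domain length: 16
'.' character: 1
TLD length: 6
Total = 5 + 1 + 16 + 1 + 6 = 29

29


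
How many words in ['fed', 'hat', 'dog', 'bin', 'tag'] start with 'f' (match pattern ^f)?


Pattern ^f anchors to start of word. Check which words begin with 'f':
  'fed' -> MATCH (starts with 'f')
  'hat' -> no
  'dog' -> no
  'bin' -> no
  'tag' -> no
Matching words: ['fed']
Count: 1

1


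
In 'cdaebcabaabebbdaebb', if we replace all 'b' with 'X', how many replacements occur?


re.sub('b', 'X', text) replaces every occurrence of 'b' with 'X'.
Text: 'cdaebcabaabebbdaebb'
Scanning for 'b':
  pos 4: 'b' -> replacement #1
  pos 7: 'b' -> replacement #2
  pos 10: 'b' -> replacement #3
  pos 12: 'b' -> replacement #4
  pos 13: 'b' -> replacement #5
  pos 17: 'b' -> replacement #6
  pos 18: 'b' -> replacement #7
Total replacements: 7

7


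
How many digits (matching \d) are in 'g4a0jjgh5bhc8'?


\d matches any digit 0-9.
Scanning 'g4a0jjgh5bhc8':
  pos 1: '4' -> DIGIT
  pos 3: '0' -> DIGIT
  pos 8: '5' -> DIGIT
  pos 12: '8' -> DIGIT
Digits found: ['4', '0', '5', '8']
Total: 4

4


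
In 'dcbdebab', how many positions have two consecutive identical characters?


Looking for consecutive identical characters in 'dcbdebab':
  pos 0-1: 'd' vs 'c' -> different
  pos 1-2: 'c' vs 'b' -> different
  pos 2-3: 'b' vs 'd' -> different
  pos 3-4: 'd' vs 'e' -> different
  pos 4-5: 'e' vs 'b' -> different
  pos 5-6: 'b' vs 'a' -> different
  pos 6-7: 'a' vs 'b' -> different
Consecutive identical pairs: []
Count: 0

0


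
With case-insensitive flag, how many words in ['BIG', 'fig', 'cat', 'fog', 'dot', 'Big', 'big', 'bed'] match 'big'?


Case-insensitive matching: compare each word's lowercase form to 'big'.
  'BIG' -> lower='big' -> MATCH
  'fig' -> lower='fig' -> no
  'cat' -> lower='cat' -> no
  'fog' -> lower='fog' -> no
  'dot' -> lower='dot' -> no
  'Big' -> lower='big' -> MATCH
  'big' -> lower='big' -> MATCH
  'bed' -> lower='bed' -> no
Matches: ['BIG', 'Big', 'big']
Count: 3

3


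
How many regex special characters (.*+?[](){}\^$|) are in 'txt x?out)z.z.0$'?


Regex special characters are: . * + ? [ ] ( ) { } \ ^ $ |
Scanning 'txt x?out)z.z.0$':
  pos 5: '?' -> SPECIAL
  pos 9: ')' -> SPECIAL
  pos 11: '.' -> SPECIAL
  pos 13: '.' -> SPECIAL
  pos 15: '$' -> SPECIAL
Special chars found: ['?', ')', '.', '.', '$']
Total: 5

5


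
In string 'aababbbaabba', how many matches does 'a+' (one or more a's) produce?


Pattern 'a+' matches one or more consecutive a's.
String: 'aababbbaabba'
Scanning for runs of a:
  Match 1: 'aa' (length 2)
  Match 2: 'a' (length 1)
  Match 3: 'aa' (length 2)
  Match 4: 'a' (length 1)
Total matches: 4

4


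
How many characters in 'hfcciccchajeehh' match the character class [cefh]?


Character class [cefh] matches any of: {c, e, f, h}
Scanning string 'hfcciccchajeehh' character by character:
  pos 0: 'h' -> MATCH
  pos 1: 'f' -> MATCH
  pos 2: 'c' -> MATCH
  pos 3: 'c' -> MATCH
  pos 4: 'i' -> no
  pos 5: 'c' -> MATCH
  pos 6: 'c' -> MATCH
  pos 7: 'c' -> MATCH
  pos 8: 'h' -> MATCH
  pos 9: 'a' -> no
  pos 10: 'j' -> no
  pos 11: 'e' -> MATCH
  pos 12: 'e' -> MATCH
  pos 13: 'h' -> MATCH
  pos 14: 'h' -> MATCH
Total matches: 12

12


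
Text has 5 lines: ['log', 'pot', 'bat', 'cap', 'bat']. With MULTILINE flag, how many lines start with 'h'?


With MULTILINE flag, ^ matches the start of each line.
Lines: ['log', 'pot', 'bat', 'cap', 'bat']
Checking which lines start with 'h':
  Line 1: 'log' -> no
  Line 2: 'pot' -> no
  Line 3: 'bat' -> no
  Line 4: 'cap' -> no
  Line 5: 'bat' -> no
Matching lines: []
Count: 0

0


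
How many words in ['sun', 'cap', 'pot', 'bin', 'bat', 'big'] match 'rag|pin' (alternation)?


Alternation 'rag|pin' matches either 'rag' or 'pin'.
Checking each word:
  'sun' -> no
  'cap' -> no
  'pot' -> no
  'bin' -> no
  'bat' -> no
  'big' -> no
Matches: []
Count: 0

0


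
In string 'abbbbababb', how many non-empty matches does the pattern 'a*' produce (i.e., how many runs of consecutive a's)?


Pattern 'a*' matches zero or more a's. We want non-empty runs of consecutive a's.
String: 'abbbbababb'
Walking through the string to find runs of a's:
  Run 1: positions 0-0 -> 'a'
  Run 2: positions 5-5 -> 'a'
  Run 3: positions 7-7 -> 'a'
Non-empty runs found: ['a', 'a', 'a']
Count: 3

3


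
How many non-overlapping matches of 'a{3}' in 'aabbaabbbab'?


Pattern 'a{3}' matches exactly 3 consecutive a's (greedy, non-overlapping).
String: 'aabbaabbbab'
Scanning for runs of a's:
  Run at pos 0: 'aa' (length 2) -> 0 match(es)
  Run at pos 4: 'aa' (length 2) -> 0 match(es)
  Run at pos 9: 'a' (length 1) -> 0 match(es)
Matches found: []
Total: 0

0


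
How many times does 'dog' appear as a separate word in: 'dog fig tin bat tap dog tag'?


Scanning each word for exact match 'dog':
  Word 1: 'dog' -> MATCH
  Word 2: 'fig' -> no
  Word 3: 'tin' -> no
  Word 4: 'bat' -> no
  Word 5: 'tap' -> no
  Word 6: 'dog' -> MATCH
  Word 7: 'tag' -> no
Total matches: 2

2


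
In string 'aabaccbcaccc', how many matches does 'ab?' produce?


Pattern 'ab?' matches 'a' optionally followed by 'b'.
String: 'aabaccbcaccc'
Scanning left to right for 'a' then checking next char:
  Match 1: 'a' (a not followed by b)
  Match 2: 'ab' (a followed by b)
  Match 3: 'a' (a not followed by b)
  Match 4: 'a' (a not followed by b)
Total matches: 4

4


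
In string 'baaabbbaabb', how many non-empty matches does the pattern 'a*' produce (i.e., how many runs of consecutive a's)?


Pattern 'a*' matches zero or more a's. We want non-empty runs of consecutive a's.
String: 'baaabbbaabb'
Walking through the string to find runs of a's:
  Run 1: positions 1-3 -> 'aaa'
  Run 2: positions 7-8 -> 'aa'
Non-empty runs found: ['aaa', 'aa']
Count: 2

2


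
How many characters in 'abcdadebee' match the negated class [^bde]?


Negated class [^bde] matches any char NOT in {b, d, e}
Scanning 'abcdadebee':
  pos 0: 'a' -> MATCH
  pos 1: 'b' -> no (excluded)
  pos 2: 'c' -> MATCH
  pos 3: 'd' -> no (excluded)
  pos 4: 'a' -> MATCH
  pos 5: 'd' -> no (excluded)
  pos 6: 'e' -> no (excluded)
  pos 7: 'b' -> no (excluded)
  pos 8: 'e' -> no (excluded)
  pos 9: 'e' -> no (excluded)
Total matches: 3

3


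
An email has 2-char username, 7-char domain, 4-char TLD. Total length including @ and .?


An email address has format: username@domain.tld
Username length: 2
'@' character: 1
Domain length: 7
'.' character: 1
TLD length: 4
Total = 2 + 1 + 7 + 1 + 4 = 15

15
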